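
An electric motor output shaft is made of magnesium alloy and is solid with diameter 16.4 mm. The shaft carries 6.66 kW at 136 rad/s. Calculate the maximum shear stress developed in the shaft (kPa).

56500 kPa

ω = 136 rad/s, so T = P/ω = 6.66×10³ / 136.0 = 48.97 N·m.
J = πd⁴/32 = π(0.0164)⁴/32 = 7.102×10^-9 m⁴.
τ_max = T·r/J = 48.97 × 0.00820 / 7.102×10^-9 = 5.654×10^7 Pa.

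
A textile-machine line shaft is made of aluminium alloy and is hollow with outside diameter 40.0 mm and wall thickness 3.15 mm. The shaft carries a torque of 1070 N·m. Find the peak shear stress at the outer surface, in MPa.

J = π(d_o⁴ − d_i⁴)/32 = π(0.0400⁴ − 0.0337⁴)/32 = 1.247×10^-7 m⁴.
τ_max = T·r/J = 1070 × 0.0200 / 1.247×10^-7 = 1.716×10^8 Pa.

172 MPa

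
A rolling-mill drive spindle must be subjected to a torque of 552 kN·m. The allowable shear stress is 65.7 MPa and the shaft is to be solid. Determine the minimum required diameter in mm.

350 mm

For a solid shaft τ_max = 16T/(πd³), so d = (16T/(π τ_allow))^(1/3) = (16·552000/(π·6.57×10^7))^(1/3) = 0.3498 m.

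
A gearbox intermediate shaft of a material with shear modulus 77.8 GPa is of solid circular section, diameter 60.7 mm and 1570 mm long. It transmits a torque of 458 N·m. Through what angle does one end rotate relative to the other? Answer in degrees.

J = πd⁴/32 = π(0.0607)⁴/32 = 1.333×10^-6 m⁴.
θ = T·L/(G·J) = 458.0 × 1.57 / (77.8×10⁹ × 1.333×10^-6) = 6.935×10^-3 rad.

0.397°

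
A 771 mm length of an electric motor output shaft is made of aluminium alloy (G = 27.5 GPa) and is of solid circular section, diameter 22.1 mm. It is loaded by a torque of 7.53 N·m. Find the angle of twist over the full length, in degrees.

0.516°

J = πd⁴/32 = π(0.0221)⁴/32 = 2.342×10^-8 m⁴.
θ = T·L/(G·J) = 7.530 × 0.771 / (27.5×10⁹ × 2.342×10^-8) = 9.015×10^-3 rad.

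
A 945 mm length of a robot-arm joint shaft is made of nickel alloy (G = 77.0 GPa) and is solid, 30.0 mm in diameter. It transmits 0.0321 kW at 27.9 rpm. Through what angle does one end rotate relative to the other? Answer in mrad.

ω = 2π·27.9/60 = 2.922 rad/s, so T = P/ω = 0.0321×10³ / 2.922 = 10.99 N·m.
J = πd⁴/32 = π(0.0300)⁴/32 = 7.952×10^-8 m⁴.
θ = T·L/(G·J) = 10.99 × 0.945 / (77.0×10⁹ × 7.952×10^-8) = 1.696×10^-3 rad.

1.70 mrad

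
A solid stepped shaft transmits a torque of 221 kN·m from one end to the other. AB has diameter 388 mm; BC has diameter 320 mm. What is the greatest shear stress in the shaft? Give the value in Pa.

3.43e7 Pa

Under the same torque, τ_max = 16T/(πd³) is largest where d is smallest — segment BC (d = 320 mm).
τ_max = 16·221000/(π·(0.320)³) = 3.435×10^7 Pa.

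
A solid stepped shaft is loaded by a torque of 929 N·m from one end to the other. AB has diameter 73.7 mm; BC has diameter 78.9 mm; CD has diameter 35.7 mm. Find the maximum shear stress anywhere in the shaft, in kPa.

Under the same torque, τ_max = 16T/(πd³) is largest where d is smallest — segment CD (d = 35.7 mm).
τ_max = 16·929.0/(π·(0.0357)³) = 1.040×10^8 Pa.

104000 kPa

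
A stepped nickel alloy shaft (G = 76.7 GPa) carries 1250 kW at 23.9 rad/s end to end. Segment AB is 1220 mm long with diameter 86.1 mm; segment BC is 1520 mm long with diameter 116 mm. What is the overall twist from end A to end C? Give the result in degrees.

ω = 23.9 rad/s, so T = P/ω = 1250×10³ / 23.90 = 52300 N·m.
J_AB = π(0.0861)⁴/32 = 5.40×10^-6 m⁴; J_BC = π(0.116)⁴/32 = 1.78×10^-5 m⁴.
θ = (T/G)·Σ L_i/J_i = (52300/76.7×10⁹)·(1.22/5.40×10^-6 + 1.52/1.78×10^-5) = 0.2125 rad.

12.2°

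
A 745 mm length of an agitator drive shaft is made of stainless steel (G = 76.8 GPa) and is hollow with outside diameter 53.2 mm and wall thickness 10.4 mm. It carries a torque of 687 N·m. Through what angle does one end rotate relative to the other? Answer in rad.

J = π(d_o⁴ − d_i⁴)/32 = π(0.0532⁴ − 0.0324⁴)/32 = 6.782×10^-7 m⁴.
θ = T·L/(G·J) = 687.0 × 0.745 / (76.8×10⁹ × 6.782×10^-7) = 9.826×10^-3 rad.

0.00983 rad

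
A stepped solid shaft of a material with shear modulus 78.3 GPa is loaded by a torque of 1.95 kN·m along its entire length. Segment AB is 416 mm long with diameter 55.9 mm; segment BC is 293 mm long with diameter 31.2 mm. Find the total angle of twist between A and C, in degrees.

J_AB = π(0.0559)⁴/32 = 9.59×10^-7 m⁴; J_BC = π(0.0312)⁴/32 = 9.30×10^-8 m⁴.
θ = (T/G)·Σ L_i/J_i = (1950/78.3×10⁹)·(0.416/9.59×10^-7 + 0.293/9.30×10^-8) = 0.08924 rad.

5.11°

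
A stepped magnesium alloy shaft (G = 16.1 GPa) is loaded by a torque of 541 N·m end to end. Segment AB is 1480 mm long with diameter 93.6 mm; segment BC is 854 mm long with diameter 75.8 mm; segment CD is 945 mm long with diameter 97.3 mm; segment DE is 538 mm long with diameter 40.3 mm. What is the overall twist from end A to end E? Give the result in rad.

0.0889 rad

J_AB = π(0.0936)⁴/32 = 7.54×10^-6 m⁴; J_BC = π(0.0758)⁴/32 = 3.24×10^-6 m⁴; J_CD = π(0.0973)⁴/32 = 8.80×10^-6 m⁴; J_DE = π(0.0403)⁴/32 = 2.59×10^-7 m⁴.
θ = (T/G)·Σ L_i/J_i = (541.0/16.1×10⁹)·(1.48/7.54×10^-6 + 0.854/3.24×10^-6 + 0.945/8.80×10^-6 + 0.538/2.59×10^-7) = 0.08888 rad.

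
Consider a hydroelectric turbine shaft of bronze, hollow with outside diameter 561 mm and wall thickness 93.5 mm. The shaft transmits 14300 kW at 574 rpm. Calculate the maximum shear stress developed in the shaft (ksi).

ω = 2π·574/60 = 60.11 rad/s, so T = P/ω = 14300×10³ / 60.11 = 237900 N·m.
J = π(d_o⁴ − d_i⁴)/32 = π(0.561⁴ − 0.374⁴)/32 = 7.803×10^-3 m⁴.
τ_max = T·r/J = 237900 × 0.281 / 7.803×10^-3 = 8.552×10^6 Pa.

1.24 ksi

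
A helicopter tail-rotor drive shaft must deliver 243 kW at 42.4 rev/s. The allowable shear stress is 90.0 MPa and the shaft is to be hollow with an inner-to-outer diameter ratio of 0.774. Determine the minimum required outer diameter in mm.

43.2 mm

ω = 2π·42.4 = 266.4 rad/s, so T = P/ω = 243×10³ / 266.4 = 912.1 N·m.
For a hollow shaft with d_i/d_o = 0.774: τ_max = 16T/(π d_o³ (1−k⁴)), so d_o = [16T/(π τ_allow (1−k⁴))]^(1/3) = [16·912.1/(π·9.00×10^7·0.6411)]^(1/3) = 0.04318 m.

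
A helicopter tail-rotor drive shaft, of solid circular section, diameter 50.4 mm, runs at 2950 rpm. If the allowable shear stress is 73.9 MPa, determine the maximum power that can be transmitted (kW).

574 kW

J = πd⁴/32 = π(0.0504)⁴/32 = 6.335×10^-7 m⁴.
T_max = τ_allow·J/r = 7.39×10^7 × 6.335×10^-7 / 0.0252 = 1858 N·m.
ω = 2π·2950/60 = 308.9 rad/s, so P_max = T_max·ω = 5.739×10^5 W.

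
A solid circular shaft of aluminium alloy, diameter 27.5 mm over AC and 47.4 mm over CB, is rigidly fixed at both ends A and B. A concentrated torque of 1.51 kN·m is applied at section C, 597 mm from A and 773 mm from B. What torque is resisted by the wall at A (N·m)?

193 N·m

Compatibility: T_A·a/J_AC = T_B·b/J_CB with T_A + T_B = T₀.
J_AC = 5.61×10^-8 m⁴, J_CB = 4.96×10^-7 m⁴, so T_A = T₀·(J_AC/a)/((J_AC/a)+(J_CB/b)) = 193.2 N·m, T_B = 1317 N·m.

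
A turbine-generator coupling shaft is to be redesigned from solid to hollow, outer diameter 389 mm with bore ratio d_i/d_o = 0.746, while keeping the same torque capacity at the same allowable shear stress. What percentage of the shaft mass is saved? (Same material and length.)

43.2 %

Equal τ_max and T ⇒ the solid shaft needs d_s³ = d_o³(1−k⁴), so d_s = 389·(1−0.746⁴)^(1/3) = 343.8 mm.
Area ratio A_h/A_s = d_o²(1−k²)/d_s² = (1−k²)/(1−k⁴)^(2/3) = 0.5678.
Mass saving = 1 − 0.5678 = 43.2 %.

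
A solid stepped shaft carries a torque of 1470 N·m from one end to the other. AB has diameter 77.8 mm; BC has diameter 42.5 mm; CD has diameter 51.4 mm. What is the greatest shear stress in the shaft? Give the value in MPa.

Under the same torque, τ_max = 16T/(πd³) is largest where d is smallest — segment BC (d = 42.5 mm).
τ_max = 16·1470/(π·(0.0425)³) = 9.753×10^7 Pa.

97.5 MPa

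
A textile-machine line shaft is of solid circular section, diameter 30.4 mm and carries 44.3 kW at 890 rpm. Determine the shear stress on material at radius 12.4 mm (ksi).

10.2 ksi

ω = 2π·890/60 = 93.20 rad/s, so T = P/ω = 44.3×10³ / 93.20 = 475.3 N·m.
J = πd⁴/32 = π(0.0304)⁴/32 = 8.385×10^-8 m⁴.
Shear stress varies linearly with radius: τ = T·r/J = 475.3 × 0.0124 / 8.385×10^-8 = 7.029×10^7 Pa.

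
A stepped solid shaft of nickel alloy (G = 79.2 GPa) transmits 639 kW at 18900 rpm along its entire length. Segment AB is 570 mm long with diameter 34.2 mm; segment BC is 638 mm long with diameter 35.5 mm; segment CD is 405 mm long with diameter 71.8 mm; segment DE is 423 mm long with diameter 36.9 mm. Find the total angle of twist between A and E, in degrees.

2.53°

ω = 2π·18900/60 = 1979 rad/s, so T = P/ω = 639×10³ / 1979 = 322.9 N·m.
J_AB = π(0.0342)⁴/32 = 1.34×10^-7 m⁴; J_BC = π(0.0355)⁴/32 = 1.56×10^-7 m⁴; J_CD = π(0.0718)⁴/32 = 2.61×10^-6 m⁴; J_DE = π(0.0369)⁴/32 = 1.82×10^-7 m⁴.
θ = (T/G)·Σ L_i/J_i = (322.9/79.2×10⁹)·(0.570/1.34×10^-7 + 0.638/1.56×10^-7 + 0.405/2.61×10^-6 + 0.423/1.82×10^-7) = 0.04409 rad.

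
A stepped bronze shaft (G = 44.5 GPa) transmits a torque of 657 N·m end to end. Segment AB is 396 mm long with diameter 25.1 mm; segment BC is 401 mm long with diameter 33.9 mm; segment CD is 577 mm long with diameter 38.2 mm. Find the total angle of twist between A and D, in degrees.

13.5°

J_AB = π(0.0251)⁴/32 = 3.90×10^-8 m⁴; J_BC = π(0.0339)⁴/32 = 1.30×10^-7 m⁴; J_CD = π(0.0382)⁴/32 = 2.09×10^-7 m⁴.
θ = (T/G)·Σ L_i/J_i = (657.0/44.5×10⁹)·(0.396/3.90×10^-8 + 0.401/1.30×10^-7 + 0.577/2.09×10^-7) = 0.2365 rad.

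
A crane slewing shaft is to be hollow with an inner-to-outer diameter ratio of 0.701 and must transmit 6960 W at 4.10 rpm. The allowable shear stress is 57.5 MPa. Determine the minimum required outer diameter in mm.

124 mm

ω = 2π·4.10/60 = 0.4294 rad/s, so T = P/ω = 6960 / 0.4294 = 16210 N·m.
For a hollow shaft with d_i/d_o = 0.701: τ_max = 16T/(π d_o³ (1−k⁴)), so d_o = [16T/(π τ_allow (1−k⁴))]^(1/3) = [16·16210/(π·5.75×10^7·0.7585)]^(1/3) = 0.1237 m.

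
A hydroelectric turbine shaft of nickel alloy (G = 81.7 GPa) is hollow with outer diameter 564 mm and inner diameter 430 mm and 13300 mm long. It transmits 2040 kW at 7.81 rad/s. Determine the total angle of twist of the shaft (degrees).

ω = 7.81 rad/s, so T = P/ω = 2040×10³ / 7.810 = 261200 N·m.
J = π(d_o⁴ − d_i⁴)/32 = π(0.564⁴ − 0.430⁴)/32 = 6.577×10^-3 m⁴.
θ = T·L/(G·J) = 261200 × 13.3 / (81.7×10⁹ × 6.577×10^-3) = 6.465×10^-3 rad.

0.370°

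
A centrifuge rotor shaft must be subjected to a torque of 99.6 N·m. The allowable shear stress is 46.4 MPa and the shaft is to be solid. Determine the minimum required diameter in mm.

22.2 mm

For a solid shaft τ_max = 16T/(πd³), so d = (16T/(π τ_allow))^(1/3) = (16·99.60/(π·4.64×10^7))^(1/3) = 0.02219 m.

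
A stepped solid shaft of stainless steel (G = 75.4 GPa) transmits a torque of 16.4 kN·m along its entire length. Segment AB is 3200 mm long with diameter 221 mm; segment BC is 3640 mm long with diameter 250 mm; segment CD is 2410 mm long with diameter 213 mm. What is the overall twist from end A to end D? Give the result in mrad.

7.63 mrad

J_AB = π(0.221)⁴/32 = 2.34×10^-4 m⁴; J_BC = π(0.250)⁴/32 = 3.83×10^-4 m⁴; J_CD = π(0.213)⁴/32 = 2.02×10^-4 m⁴.
θ = (T/G)·Σ L_i/J_i = (16400/75.4×10⁹)·(3.20/2.34×10^-4 + 3.64/3.83×10^-4 + 2.41/2.02×10^-4) = 7.631×10^-3 rad.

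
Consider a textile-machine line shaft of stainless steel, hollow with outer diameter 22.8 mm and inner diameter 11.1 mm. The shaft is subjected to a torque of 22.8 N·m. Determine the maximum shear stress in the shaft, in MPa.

10.4 MPa

J = π(d_o⁴ − d_i⁴)/32 = π(0.0228⁴ − 0.0111⁴)/32 = 2.504×10^-8 m⁴.
τ_max = T·r/J = 22.80 × 0.0114 / 2.504×10^-8 = 1.038×10^7 Pa.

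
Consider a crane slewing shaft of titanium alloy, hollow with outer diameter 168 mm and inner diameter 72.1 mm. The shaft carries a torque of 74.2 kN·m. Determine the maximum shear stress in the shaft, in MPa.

82.5 MPa

J = π(d_o⁴ − d_i⁴)/32 = π(0.168⁴ − 0.0721⁴)/32 = 7.555×10^-5 m⁴.
τ_max = T·r/J = 74200 × 0.0840 / 7.555×10^-5 = 8.250×10^7 Pa.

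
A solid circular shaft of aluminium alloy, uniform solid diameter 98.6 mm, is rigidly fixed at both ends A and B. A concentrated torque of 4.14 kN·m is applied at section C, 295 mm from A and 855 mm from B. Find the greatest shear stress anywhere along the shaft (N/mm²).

16.4 N/mm²

With uniform GJ and both ends fixed, compatibility θ_AC = θ_CB gives T_A·a = T_B·b, together with T_A + T_B = T₀.
T_A = T₀·b/(a+b) = 4140·855/1150 = 3078 N·m; T_B = 1062 N·m.
τ in each portion: τ_AC = 1.64×10^7 Pa, τ_CB = 5.64×10^6 Pa; maximum is in AC.
τ_max = T_AC·r/J = 3078·0.0493/9.28×10^-6 = 1.635×10^7 Pa.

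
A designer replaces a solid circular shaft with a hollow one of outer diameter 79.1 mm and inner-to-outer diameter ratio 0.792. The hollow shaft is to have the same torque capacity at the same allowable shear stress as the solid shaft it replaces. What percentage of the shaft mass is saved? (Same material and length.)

Equal τ_max and T ⇒ the solid shaft needs d_s³ = d_o³(1−k⁴), so d_s = 79.1·(1−0.792⁴)^(1/3) = 66.96 mm.
Area ratio A_h/A_s = d_o²(1−k²)/d_s² = (1−k²)/(1−k⁴)^(2/3) = 0.5202.
Mass saving = 1 − 0.5202 = 48.0 %.

48.0 %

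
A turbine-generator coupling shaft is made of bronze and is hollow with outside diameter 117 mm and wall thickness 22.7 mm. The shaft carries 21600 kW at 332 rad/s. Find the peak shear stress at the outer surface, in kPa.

ω = 332 rad/s, so T = P/ω = 21600×10³ / 332.0 = 65060 N·m.
J = π(d_o⁴ − d_i⁴)/32 = π(0.117⁴ − 0.0716⁴)/32 = 1.582×10^-5 m⁴.
τ_max = T·r/J = 65060 × 0.0585 / 1.582×10^-5 = 2.406×10^8 Pa.

241000 kPa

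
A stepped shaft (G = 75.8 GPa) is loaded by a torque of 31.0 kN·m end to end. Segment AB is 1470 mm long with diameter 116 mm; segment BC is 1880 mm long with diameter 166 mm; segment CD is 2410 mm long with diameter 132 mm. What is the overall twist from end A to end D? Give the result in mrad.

77.2 mrad

J_AB = π(0.116)⁴/32 = 1.78×10^-5 m⁴; J_BC = π(0.166)⁴/32 = 7.45×10^-5 m⁴; J_CD = π(0.132)⁴/32 = 2.98×10^-5 m⁴.
θ = (T/G)·Σ L_i/J_i = (31000/75.8×10⁹)·(1.47/1.78×10^-5 + 1.88/7.45×10^-5 + 2.41/2.98×10^-5) = 0.07720 rad.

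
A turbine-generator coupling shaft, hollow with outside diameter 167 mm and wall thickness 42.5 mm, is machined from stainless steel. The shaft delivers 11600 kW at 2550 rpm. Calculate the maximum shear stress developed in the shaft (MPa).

ω = 2π·2550/60 = 267.0 rad/s, so T = P/ω = 11600×10³ / 267.0 = 43440 N·m.
J = π(d_o⁴ − d_i⁴)/32 = π(0.167⁴ − 0.0820⁴)/32 = 7.192×10^-5 m⁴.
τ_max = T·r/J = 43440 × 0.0835 / 7.192×10^-5 = 5.043×10^7 Pa.

50.4 MPa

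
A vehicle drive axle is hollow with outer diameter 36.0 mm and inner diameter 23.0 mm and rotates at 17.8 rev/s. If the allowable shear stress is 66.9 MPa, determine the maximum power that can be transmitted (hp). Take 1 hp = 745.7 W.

J = π(d_o⁴ − d_i⁴)/32 = π(0.0360⁴ − 0.0230⁴)/32 = 1.374×10^-7 m⁴.
T_max = τ_allow·J/r = 6.69×10^7 × 1.374×10^-7 / 0.0180 = 510.8 N·m.
ω = 2π·17.8 = 111.8 rad/s, so P_max = T_max·ω = 5.712×10^4 W.

76.6 hp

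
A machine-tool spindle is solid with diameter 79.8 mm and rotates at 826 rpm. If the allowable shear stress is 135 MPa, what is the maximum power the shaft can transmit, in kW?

J = πd⁴/32 = π(0.0798)⁴/32 = 3.981×10^-6 m⁴.
T_max = τ_allow·J/r = 1.35×10^8 × 3.981×10^-6 / 0.0399 = 13470 N·m.
ω = 2π·826/60 = 86.50 rad/s, so P_max = T_max·ω = 1.165×10^6 W.

1170 kW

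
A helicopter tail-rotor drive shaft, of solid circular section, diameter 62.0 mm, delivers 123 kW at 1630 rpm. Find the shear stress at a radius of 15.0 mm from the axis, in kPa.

ω = 2π·1630/60 = 170.7 rad/s, so T = P/ω = 123×10³ / 170.7 = 720.6 N·m.
J = πd⁴/32 = π(0.0620)⁴/32 = 1.451×10^-6 m⁴.
Shear stress varies linearly with radius: τ = T·r/J = 720.6 × 0.0150 / 1.451×10^-6 = 7.451×10^6 Pa.

7450 kPa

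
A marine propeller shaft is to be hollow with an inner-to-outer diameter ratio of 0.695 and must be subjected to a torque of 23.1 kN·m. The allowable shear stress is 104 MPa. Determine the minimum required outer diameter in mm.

114 mm

For a hollow shaft with d_i/d_o = 0.695: τ_max = 16T/(π d_o³ (1−k⁴)), so d_o = [16T/(π τ_allow (1−k⁴))]^(1/3) = [16·23100/(π·1.04×10^8·0.7667)]^(1/3) = 0.1138 m.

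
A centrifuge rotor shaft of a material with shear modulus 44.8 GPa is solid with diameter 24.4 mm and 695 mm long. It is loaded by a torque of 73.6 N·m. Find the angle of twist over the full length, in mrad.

32.8 mrad

J = πd⁴/32 = π(0.0244)⁴/32 = 3.480×10^-8 m⁴.
θ = T·L/(G·J) = 73.60 × 0.695 / (44.8×10⁹ × 3.480×10^-8) = 0.03281 rad.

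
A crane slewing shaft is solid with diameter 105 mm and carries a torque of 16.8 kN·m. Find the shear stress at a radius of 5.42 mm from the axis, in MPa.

7.63 MPa

J = πd⁴/32 = π(0.105)⁴/32 = 1.193×10^-5 m⁴.
Shear stress varies linearly with radius: τ = T·r/J = 16800 × 0.00542 / 1.193×10^-5 = 7.630×10^6 Pa.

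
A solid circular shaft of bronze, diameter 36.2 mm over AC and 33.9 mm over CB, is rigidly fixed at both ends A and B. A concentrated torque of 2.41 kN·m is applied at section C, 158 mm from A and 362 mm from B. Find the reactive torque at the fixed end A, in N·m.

Compatibility: T_A·a/J_AC = T_B·b/J_CB with T_A + T_B = T₀.
J_AC = 1.69×10^-7 m⁴, J_CB = 1.30×10^-7 m⁴, so T_A = T₀·(J_AC/a)/((J_AC/a)+(J_CB/b)) = 1804 N·m, T_B = 605.7 N·m.

1800 N·m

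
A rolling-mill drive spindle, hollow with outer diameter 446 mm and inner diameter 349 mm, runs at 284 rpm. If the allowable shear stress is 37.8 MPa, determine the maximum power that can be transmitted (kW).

J = π(d_o⁴ − d_i⁴)/32 = π(0.446⁴ − 0.349⁴)/32 = 2.428×10^-3 m⁴.
T_max = τ_allow·J/r = 3.78×10^7 × 2.428×10^-3 / 0.223 = 411600 N·m.
ω = 2π·284/60 = 29.74 rad/s, so P_max = T_max·ω = 1.224×10^7 W.

12200 kW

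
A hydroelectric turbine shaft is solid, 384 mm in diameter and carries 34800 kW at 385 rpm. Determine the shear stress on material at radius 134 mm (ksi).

7.86 ksi

ω = 2π·385/60 = 40.32 rad/s, so T = P/ω = 34800×10³ / 40.32 = 863200 N·m.
J = πd⁴/32 = π(0.384)⁴/32 = 2.135×10^-3 m⁴.
Shear stress varies linearly with radius: τ = T·r/J = 863200 × 0.134 / 2.135×10^-3 = 5.418×10^7 Pa.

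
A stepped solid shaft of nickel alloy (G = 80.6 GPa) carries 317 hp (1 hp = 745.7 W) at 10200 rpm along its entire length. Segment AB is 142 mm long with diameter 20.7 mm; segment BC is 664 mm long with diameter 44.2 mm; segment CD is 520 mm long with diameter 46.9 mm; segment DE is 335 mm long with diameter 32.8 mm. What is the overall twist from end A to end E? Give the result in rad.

ω = 2π·10200/60 = 1068 rad/s, so T = P/ω = 317×745.7 / 1068 = 221.3 N·m.
J_AB = π(0.0207)⁴/32 = 1.80×10^-8 m⁴; J_BC = π(0.0442)⁴/32 = 3.75×10^-7 m⁴; J_CD = π(0.0469)⁴/32 = 4.75×10^-7 m⁴; J_DE = π(0.0328)⁴/32 = 1.14×10^-7 m⁴.
θ = (T/G)·Σ L_i/J_i = (221.3/80.6×10⁹)·(0.142/1.80×10^-8 + 0.664/3.75×10^-7 + 0.520/4.75×10^-7 + 0.335/1.14×10^-7) = 0.03760 rad.

0.0376 rad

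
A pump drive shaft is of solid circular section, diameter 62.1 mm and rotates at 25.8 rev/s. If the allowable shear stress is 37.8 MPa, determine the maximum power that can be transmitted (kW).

J = πd⁴/32 = π(0.0621)⁴/32 = 1.460×10^-6 m⁴.
T_max = τ_allow·J/r = 3.78×10^7 × 1.460×10^-6 / 0.0311 = 1777 N·m.
ω = 2π·25.8 = 162.1 rad/s, so P_max = T_max·ω = 2.881×10^5 W.

288 kW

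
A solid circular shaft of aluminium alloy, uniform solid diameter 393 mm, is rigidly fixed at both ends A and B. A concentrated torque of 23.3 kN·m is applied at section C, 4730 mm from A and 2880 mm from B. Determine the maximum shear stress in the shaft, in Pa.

With uniform GJ and both ends fixed, compatibility θ_AC = θ_CB gives T_A·a = T_B·b, together with T_A + T_B = T₀.
T_A = T₀·b/(a+b) = 23300·2880/7610 = 8818 N·m; T_B = 14480 N·m.
τ in each portion: τ_AC = 7.40×10^5 Pa, τ_CB = 1.22×10^6 Pa; maximum is in CB.
τ_max = T_CB·r/J = 14480·0.197/2.34×10^-3 = 1.215×10^6 Pa.

1.22e6 Pa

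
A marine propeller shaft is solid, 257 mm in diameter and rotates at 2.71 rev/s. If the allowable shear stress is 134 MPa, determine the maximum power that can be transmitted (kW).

7600 kW

J = πd⁴/32 = π(0.257)⁴/32 = 4.283×10^-4 m⁴.
T_max = τ_allow·J/r = 1.34×10^8 × 4.283×10^-4 / 0.129 = 446600 N·m.
ω = 2π·2.71 = 17.03 rad/s, so P_max = T_max·ω = 7.605×10^6 W.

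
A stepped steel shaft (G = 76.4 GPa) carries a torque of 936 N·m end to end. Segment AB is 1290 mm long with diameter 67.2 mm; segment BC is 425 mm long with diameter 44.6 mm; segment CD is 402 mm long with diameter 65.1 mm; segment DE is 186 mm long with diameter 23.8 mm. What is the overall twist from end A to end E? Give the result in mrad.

J_AB = π(0.0672)⁴/32 = 2.00×10^-6 m⁴; J_BC = π(0.0446)⁴/32 = 3.88×10^-7 m⁴; J_CD = π(0.0651)⁴/32 = 1.76×10^-6 m⁴; J_DE = π(0.0238)⁴/32 = 3.15×10^-8 m⁴.
θ = (T/G)·Σ L_i/J_i = (936.0/76.4×10⁹)·(1.29/2.00×10^-6 + 0.425/3.88×10^-7 + 0.402/1.76×10^-6 + 0.186/3.15×10^-8) = 0.09643 rad.

96.4 mrad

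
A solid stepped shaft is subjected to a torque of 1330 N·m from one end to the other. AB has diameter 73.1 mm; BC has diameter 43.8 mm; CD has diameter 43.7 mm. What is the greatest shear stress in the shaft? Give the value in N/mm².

Under the same torque, τ_max = 16T/(πd³) is largest where d is smallest — segment CD (d = 43.7 mm).
τ_max = 16·1330/(π·(0.0437)³) = 8.117×10^7 Pa.

81.2 N/mm²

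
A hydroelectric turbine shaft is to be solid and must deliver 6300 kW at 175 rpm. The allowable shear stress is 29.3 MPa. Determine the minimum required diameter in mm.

391 mm

ω = 2π·175/60 = 18.33 rad/s, so T = P/ω = 6300×10³ / 18.33 = 343800 N·m.
For a solid shaft τ_max = 16T/(πd³), so d = (16T/(π τ_allow))^(1/3) = (16·343800/(π·2.93×10^7))^(1/3) = 0.3910 m.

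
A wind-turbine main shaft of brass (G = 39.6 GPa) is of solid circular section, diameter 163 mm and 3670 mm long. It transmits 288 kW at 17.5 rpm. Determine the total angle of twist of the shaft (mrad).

210 mrad

ω = 2π·17.5/60 = 1.833 rad/s, so T = P/ω = 288×10³ / 1.833 = 157200 N·m.
J = πd⁴/32 = π(0.163)⁴/32 = 6.930×10^-5 m⁴.
θ = T·L/(G·J) = 157200 × 3.67 / (39.6×10⁹ × 6.930×10^-5) = 0.2102 rad.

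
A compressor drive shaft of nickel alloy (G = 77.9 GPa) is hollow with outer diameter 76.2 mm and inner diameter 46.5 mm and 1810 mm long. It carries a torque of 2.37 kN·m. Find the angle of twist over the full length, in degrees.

1.11°

J = π(d_o⁴ − d_i⁴)/32 = π(0.0762⁴ − 0.0465⁴)/32 = 2.851×10^-6 m⁴.
θ = T·L/(G·J) = 2370 × 1.81 / (77.9×10⁹ × 2.851×10^-6) = 0.01932 rad.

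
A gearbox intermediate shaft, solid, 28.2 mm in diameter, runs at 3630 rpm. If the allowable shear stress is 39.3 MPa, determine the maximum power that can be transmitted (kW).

65.8 kW

J = πd⁴/32 = π(0.0282)⁴/32 = 6.209×10^-8 m⁴.
T_max = τ_allow·J/r = 3.93×10^7 × 6.209×10^-8 / 0.0141 = 173.0 N·m.
ω = 2π·3630/60 = 380.1 rad/s, so P_max = T_max·ω = 6.578×10^4 W.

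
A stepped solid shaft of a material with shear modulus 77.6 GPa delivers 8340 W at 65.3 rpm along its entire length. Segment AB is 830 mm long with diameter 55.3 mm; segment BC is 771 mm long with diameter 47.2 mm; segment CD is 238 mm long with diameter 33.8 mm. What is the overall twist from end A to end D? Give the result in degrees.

3.91°

ω = 2π·65.3/60 = 6.838 rad/s, so T = P/ω = 8340 / 6.838 = 1220 N·m.
J_AB = π(0.0553)⁴/32 = 9.18×10^-7 m⁴; J_BC = π(0.0472)⁴/32 = 4.87×10^-7 m⁴; J_CD = π(0.0338)⁴/32 = 1.28×10^-7 m⁴.
θ = (T/G)·Σ L_i/J_i = (1220/77.6×10⁹)·(0.830/9.18×10^-7 + 0.771/4.87×10^-7 + 0.238/1.28×10^-7) = 0.06827 rad.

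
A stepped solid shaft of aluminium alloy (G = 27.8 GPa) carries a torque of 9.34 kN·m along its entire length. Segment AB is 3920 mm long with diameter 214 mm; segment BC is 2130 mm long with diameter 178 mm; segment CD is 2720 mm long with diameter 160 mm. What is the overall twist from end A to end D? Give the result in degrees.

1.60°

J_AB = π(0.214)⁴/32 = 2.06×10^-4 m⁴; J_BC = π(0.178)⁴/32 = 9.86×10^-5 m⁴; J_CD = π(0.160)⁴/32 = 6.43×10^-5 m⁴.
θ = (T/G)·Σ L_i/J_i = (9340/27.8×10⁹)·(3.92/2.06×10^-4 + 2.13/9.86×10^-5 + 2.72/6.43×10^-5) = 0.02786 rad.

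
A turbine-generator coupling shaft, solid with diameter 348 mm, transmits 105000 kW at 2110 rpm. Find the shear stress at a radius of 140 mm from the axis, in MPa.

46.2 MPa

ω = 2π·2110/60 = 221.0 rad/s, so T = P/ω = 105000×10³ / 221.0 = 475200 N·m.
J = πd⁴/32 = π(0.348)⁴/32 = 1.440×10^-3 m⁴.
Shear stress varies linearly with radius: τ = T·r/J = 475200 × 0.140 / 1.440×10^-3 = 4.621×10^7 Pa.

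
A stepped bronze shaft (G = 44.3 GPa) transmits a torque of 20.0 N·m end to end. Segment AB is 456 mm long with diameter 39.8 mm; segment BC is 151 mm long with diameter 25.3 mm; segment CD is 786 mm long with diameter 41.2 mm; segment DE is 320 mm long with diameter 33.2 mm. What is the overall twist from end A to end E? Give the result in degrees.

0.286°

J_AB = π(0.0398)⁴/32 = 2.46×10^-7 m⁴; J_BC = π(0.0253)⁴/32 = 4.02×10^-8 m⁴; J_CD = π(0.0412)⁴/32 = 2.83×10^-7 m⁴; J_DE = π(0.0332)⁴/32 = 1.19×10^-7 m⁴.
θ = (T/G)·Σ L_i/J_i = (20.00/44.3×10⁹)·(0.456/2.46×10^-7 + 0.151/4.02×10^-8 + 0.786/2.83×10^-7 + 0.320/1.19×10^-7) = 4.996×10^-3 rad.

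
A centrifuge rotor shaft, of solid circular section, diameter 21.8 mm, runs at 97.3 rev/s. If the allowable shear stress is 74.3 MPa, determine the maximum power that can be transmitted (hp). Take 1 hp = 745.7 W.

J = πd⁴/32 = π(0.0218)⁴/32 = 2.217×10^-8 m⁴.
T_max = τ_allow·J/r = 7.43×10^7 × 2.217×10^-8 / 0.0109 = 151.1 N·m.
ω = 2π·97.3 = 611.4 rad/s, so P_max = T_max·ω = 9.240×10^4 W.

124 hp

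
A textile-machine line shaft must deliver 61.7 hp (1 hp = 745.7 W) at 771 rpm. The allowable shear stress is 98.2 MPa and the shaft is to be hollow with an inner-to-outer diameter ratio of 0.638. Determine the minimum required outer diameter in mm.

ω = 2π·771/60 = 80.74 rad/s, so T = P/ω = 61.7×745.7 / 80.74 = 569.9 N·m.
For a hollow shaft with d_i/d_o = 0.638: τ_max = 16T/(π d_o³ (1−k⁴)), so d_o = [16T/(π τ_allow (1−k⁴))]^(1/3) = [16·569.9/(π·9.82×10^7·0.8343)]^(1/3) = 0.03284 m.

32.8 mm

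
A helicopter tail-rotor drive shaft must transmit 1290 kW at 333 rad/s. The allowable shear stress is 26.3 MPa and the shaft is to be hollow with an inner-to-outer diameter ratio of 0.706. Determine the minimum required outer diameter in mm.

ω = 333 rad/s, so T = P/ω = 1290×10³ / 333.0 = 3874 N·m.
For a hollow shaft with d_i/d_o = 0.706: τ_max = 16T/(π d_o³ (1−k⁴)), so d_o = [16T/(π τ_allow (1−k⁴))]^(1/3) = [16·3874/(π·2.63×10^7·0.7516)]^(1/3) = 0.09994 m.

99.9 mm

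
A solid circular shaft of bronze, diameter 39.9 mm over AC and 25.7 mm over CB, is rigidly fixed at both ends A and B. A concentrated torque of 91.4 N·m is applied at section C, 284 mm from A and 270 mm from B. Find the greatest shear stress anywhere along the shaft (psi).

Compatibility: T_A·a/J_AC = T_B·b/J_CB with T_A + T_B = T₀.
J_AC = 2.49×10^-7 m⁴, J_CB = 4.28×10^-8 m⁴, so T_A = T₀·(J_AC/a)/((J_AC/a)+(J_CB/b)) = 77.39 N·m, T_B = 14.01 N·m.
τ in each portion: τ_AC = 6.20×10^6 Pa, τ_CB = 4.20×10^6 Pa; maximum is in AC.
τ_max = T_AC·r/J = 77.39·0.0199/2.49×10^-7 = 6.205×10^6 Pa.

900 psi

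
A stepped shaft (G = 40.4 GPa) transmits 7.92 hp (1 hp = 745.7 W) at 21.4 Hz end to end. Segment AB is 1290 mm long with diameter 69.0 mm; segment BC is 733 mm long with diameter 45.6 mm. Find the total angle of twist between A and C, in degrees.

ω = 2π·21.4 = 134.5 rad/s, so T = P/ω = 7.92×745.7 / 134.5 = 43.92 N·m.
J_AB = π(0.0690)⁴/32 = 2.23×10^-6 m⁴; J_BC = π(0.0456)⁴/32 = 4.24×10^-7 m⁴.
θ = (T/G)·Σ L_i/J_i = (43.92/40.4×10⁹)·(1.29/2.23×10^-6 + 0.733/4.24×10^-7) = 2.508×10^-3 rad.

0.144°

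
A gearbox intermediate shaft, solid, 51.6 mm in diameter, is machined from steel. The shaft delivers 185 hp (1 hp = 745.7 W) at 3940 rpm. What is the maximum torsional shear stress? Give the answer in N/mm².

12.4 N/mm²

ω = 2π·3940/60 = 412.6 rad/s, so T = P/ω = 185×745.7 / 412.6 = 334.4 N·m.
J = πd⁴/32 = π(0.0516)⁴/32 = 6.960×10^-7 m⁴.
τ_max = T·r/J = 334.4 × 0.0258 / 6.960×10^-7 = 1.239×10^7 Pa.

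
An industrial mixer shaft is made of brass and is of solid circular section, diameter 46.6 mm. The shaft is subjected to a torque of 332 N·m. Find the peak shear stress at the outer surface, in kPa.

J = πd⁴/32 = π(0.0466)⁴/32 = 4.630×10^-7 m⁴.
τ_max = T·r/J = 332.0 × 0.0233 / 4.630×10^-7 = 1.671×10^7 Pa.

16700 kPa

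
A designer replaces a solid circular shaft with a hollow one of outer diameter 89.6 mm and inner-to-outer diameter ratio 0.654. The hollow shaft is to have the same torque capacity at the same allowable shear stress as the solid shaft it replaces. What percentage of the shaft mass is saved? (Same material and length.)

34.5 %

Equal τ_max and T ⇒ the solid shaft needs d_s³ = d_o³(1−k⁴), so d_s = 89.6·(1−0.654⁴)^(1/3) = 83.76 mm.
Area ratio A_h/A_s = d_o²(1−k²)/d_s² = (1−k²)/(1−k⁴)^(2/3) = 0.6548.
Mass saving = 1 − 0.6548 = 34.5 %.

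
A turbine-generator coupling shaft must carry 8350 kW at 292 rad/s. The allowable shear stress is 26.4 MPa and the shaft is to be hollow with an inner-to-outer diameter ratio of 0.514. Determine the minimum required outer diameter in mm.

181 mm

ω = 292 rad/s, so T = P/ω = 8350×10³ / 292.0 = 28600 N·m.
For a hollow shaft with d_i/d_o = 0.514: τ_max = 16T/(π d_o³ (1−k⁴)), so d_o = [16T/(π τ_allow (1−k⁴))]^(1/3) = [16·28600/(π·2.64×10^7·0.9302)]^(1/3) = 0.1810 m.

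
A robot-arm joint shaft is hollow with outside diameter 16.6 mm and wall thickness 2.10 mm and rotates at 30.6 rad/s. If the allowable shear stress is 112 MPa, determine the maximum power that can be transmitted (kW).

2.12 kW

J = π(d_o⁴ − d_i⁴)/32 = π(0.0166⁴ − 0.0124⁴)/32 = 5.134×10^-9 m⁴.
T_max = τ_allow·J/r = 1.12×10^8 × 5.134×10^-9 / 0.00830 = 69.27 N·m.
ω = 30.6 rad/s, so P_max = T_max·ω = 2120 W.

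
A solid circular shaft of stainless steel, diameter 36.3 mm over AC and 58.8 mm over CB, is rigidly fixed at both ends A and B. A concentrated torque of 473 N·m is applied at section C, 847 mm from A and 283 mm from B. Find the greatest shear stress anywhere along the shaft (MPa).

Compatibility: T_A·a/J_AC = T_B·b/J_CB with T_A + T_B = T₀.
J_AC = 1.70×10^-7 m⁴, J_CB = 1.17×10^-6 m⁴, so T_A = T₀·(J_AC/a)/((J_AC/a)+(J_CB/b)) = 21.89 N·m, T_B = 451.1 N·m.
τ in each portion: τ_AC = 2.33×10^6 Pa, τ_CB = 1.13×10^7 Pa; maximum is in CB.
τ_max = T_CB·r/J = 451.1·0.0294/1.17×10^-6 = 1.130×10^7 Pa.

11.3 MPa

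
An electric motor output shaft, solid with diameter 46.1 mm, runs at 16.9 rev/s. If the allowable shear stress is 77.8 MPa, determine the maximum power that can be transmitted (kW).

159 kW

J = πd⁴/32 = π(0.0461)⁴/32 = 4.434×10^-7 m⁴.
T_max = τ_allow·J/r = 7.78×10^7 × 4.434×10^-7 / 0.0231 = 1497 N·m.
ω = 2π·16.9 = 106.2 rad/s, so P_max = T_max·ω = 1.589×10^5 W.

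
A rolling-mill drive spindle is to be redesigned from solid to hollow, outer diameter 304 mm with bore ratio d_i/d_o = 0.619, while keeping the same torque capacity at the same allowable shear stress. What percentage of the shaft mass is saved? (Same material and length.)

Equal τ_max and T ⇒ the solid shaft needs d_s³ = d_o³(1−k⁴), so d_s = 304·(1−0.619⁴)^(1/3) = 288.3 mm.
Area ratio A_h/A_s = d_o²(1−k²)/d_s² = (1−k²)/(1−k⁴)^(2/3) = 0.6857.
Mass saving = 1 − 0.6857 = 31.4 %.

31.4 %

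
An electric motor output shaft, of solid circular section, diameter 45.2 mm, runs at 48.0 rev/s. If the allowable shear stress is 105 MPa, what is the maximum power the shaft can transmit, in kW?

J = πd⁴/32 = π(0.0452)⁴/32 = 4.098×10^-7 m⁴.
T_max = τ_allow·J/r = 1.05×10^8 × 4.098×10^-7 / 0.0226 = 1904 N·m.
ω = 2π·48.0 = 301.6 rad/s, so P_max = T_max·ω = 5.742×10^5 W.

574 kW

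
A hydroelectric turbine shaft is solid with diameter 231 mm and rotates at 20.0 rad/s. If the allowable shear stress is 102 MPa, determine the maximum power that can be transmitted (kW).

4940 kW

J = πd⁴/32 = π(0.231)⁴/32 = 2.795×10^-4 m⁴.
T_max = τ_allow·J/r = 1.02×10^8 × 2.795×10^-4 / 0.116 = 246900 N·m.
ω = 20.0 rad/s, so P_max = T_max·ω = 4.937×10^6 W.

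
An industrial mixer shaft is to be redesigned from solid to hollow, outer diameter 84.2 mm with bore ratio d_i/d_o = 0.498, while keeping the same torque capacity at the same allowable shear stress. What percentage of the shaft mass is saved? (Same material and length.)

21.5 %

Equal τ_max and T ⇒ the solid shaft needs d_s³ = d_o³(1−k⁴), so d_s = 84.2·(1−0.498⁴)^(1/3) = 82.44 mm.
Area ratio A_h/A_s = d_o²(1−k²)/d_s² = (1−k²)/(1−k⁴)^(2/3) = 0.7845.
Mass saving = 1 − 0.7845 = 21.5 %.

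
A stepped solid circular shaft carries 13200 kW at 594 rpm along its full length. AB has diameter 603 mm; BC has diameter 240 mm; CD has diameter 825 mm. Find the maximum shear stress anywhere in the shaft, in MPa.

ω = 2π·594/60 = 62.20 rad/s, so T = P/ω = 13200×10³ / 62.20 = 212200 N·m.
Under the same torque, τ_max = 16T/(πd³) is largest where d is smallest — segment BC (d = 240 mm).
τ_max = 16·212200/(π·(0.240)³) = 7.818×10^7 Pa.

78.2 MPa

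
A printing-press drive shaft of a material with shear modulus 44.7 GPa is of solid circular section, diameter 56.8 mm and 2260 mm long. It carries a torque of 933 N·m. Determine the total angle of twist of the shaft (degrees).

2.64°

J = πd⁴/32 = π(0.0568)⁴/32 = 1.022×10^-6 m⁴.
θ = T·L/(G·J) = 933.0 × 2.26 / (44.7×10⁹ × 1.022×10^-6) = 0.04616 rad.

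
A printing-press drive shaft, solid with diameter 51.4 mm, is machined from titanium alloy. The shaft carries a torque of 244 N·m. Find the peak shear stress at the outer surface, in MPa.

9.15 MPa

J = πd⁴/32 = π(0.0514)⁴/32 = 6.853×10^-7 m⁴.
τ_max = T·r/J = 244.0 × 0.0257 / 6.853×10^-7 = 9.151×10^6 Pa.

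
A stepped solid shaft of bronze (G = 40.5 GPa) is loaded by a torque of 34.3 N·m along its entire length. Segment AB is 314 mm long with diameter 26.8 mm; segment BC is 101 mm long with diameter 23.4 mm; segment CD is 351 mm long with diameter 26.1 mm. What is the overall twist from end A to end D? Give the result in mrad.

14.7 mrad

J_AB = π(0.0268)⁴/32 = 5.06×10^-8 m⁴; J_BC = π(0.0234)⁴/32 = 2.94×10^-8 m⁴; J_CD = π(0.0261)⁴/32 = 4.56×10^-8 m⁴.
θ = (T/G)·Σ L_i/J_i = (34.30/40.5×10⁹)·(0.314/5.06×10^-8 + 0.101/2.94×10^-8 + 0.351/4.56×10^-8) = 0.01468 rad.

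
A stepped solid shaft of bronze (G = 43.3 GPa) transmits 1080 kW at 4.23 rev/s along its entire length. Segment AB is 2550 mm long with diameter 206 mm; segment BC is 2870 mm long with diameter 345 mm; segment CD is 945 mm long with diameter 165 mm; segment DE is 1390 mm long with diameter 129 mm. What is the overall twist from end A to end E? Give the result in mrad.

75.6 mrad

ω = 2π·4.23 = 26.58 rad/s, so T = P/ω = 1080×10³ / 26.58 = 40640 N·m.
J_AB = π(0.206)⁴/32 = 1.77×10^-4 m⁴; J_BC = π(0.345)⁴/32 = 1.39×10^-3 m⁴; J_CD = π(0.165)⁴/32 = 7.28×10^-5 m⁴; J_DE = π(0.129)⁴/32 = 2.72×10^-5 m⁴.
θ = (T/G)·Σ L_i/J_i = (40640/43.3×10⁹)·(2.55/1.77×10^-4 + 2.87/1.39×10^-3 + 0.945/7.28×10^-5 + 1.39/2.72×10^-5) = 0.07564 rad.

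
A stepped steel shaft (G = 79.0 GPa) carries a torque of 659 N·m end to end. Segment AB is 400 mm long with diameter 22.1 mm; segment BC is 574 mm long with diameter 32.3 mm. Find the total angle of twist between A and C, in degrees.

10.7°

J_AB = π(0.0221)⁴/32 = 2.34×10^-8 m⁴; J_BC = π(0.0323)⁴/32 = 1.07×10^-7 m⁴.
θ = (T/G)·Σ L_i/J_i = (659.0/79.0×10⁹)·(0.400/2.34×10^-8 + 0.574/1.07×10^-7) = 0.1873 rad.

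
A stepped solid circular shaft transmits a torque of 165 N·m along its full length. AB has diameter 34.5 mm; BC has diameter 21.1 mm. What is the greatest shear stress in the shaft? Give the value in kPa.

89500 kPa

Under the same torque, τ_max = 16T/(πd³) is largest where d is smallest — segment BC (d = 21.1 mm).
τ_max = 16·165.0/(π·(0.0211)³) = 8.946×10^7 Pa.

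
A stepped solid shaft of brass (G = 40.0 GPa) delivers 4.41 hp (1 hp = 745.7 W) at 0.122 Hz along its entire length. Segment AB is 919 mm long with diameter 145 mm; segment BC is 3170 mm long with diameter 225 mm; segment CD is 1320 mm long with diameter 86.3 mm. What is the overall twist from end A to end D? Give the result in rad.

0.0296 rad

ω = 2π·0.122 = 0.7665 rad/s, so T = P/ω = 4.41×745.7 / 0.7665 = 4290 N·m.
J_AB = π(0.145)⁴/32 = 4.34×10^-5 m⁴; J_BC = π(0.225)⁴/32 = 2.52×10^-4 m⁴; J_CD = π(0.0863)⁴/32 = 5.45×10^-6 m⁴.
θ = (T/G)·Σ L_i/J_i = (4290/40.0×10⁹)·(0.919/4.34×10^-5 + 3.17/2.52×10^-4 + 1.32/5.45×10^-6) = 0.02962 rad.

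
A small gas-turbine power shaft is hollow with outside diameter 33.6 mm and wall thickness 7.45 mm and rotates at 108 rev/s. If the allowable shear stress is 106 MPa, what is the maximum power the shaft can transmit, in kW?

484 kW

J = π(d_o⁴ − d_i⁴)/32 = π(0.0336⁴ − 0.0187⁴)/32 = 1.131×10^-7 m⁴.
T_max = τ_allow·J/r = 1.06×10^8 × 1.131×10^-7 / 0.0168 = 713.8 N·m.
ω = 2π·108 = 678.6 rad/s, so P_max = T_max·ω = 4.843×10^5 W.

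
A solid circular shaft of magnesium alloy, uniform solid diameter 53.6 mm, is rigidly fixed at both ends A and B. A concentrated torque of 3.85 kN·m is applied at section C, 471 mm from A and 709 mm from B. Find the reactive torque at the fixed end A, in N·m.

With uniform GJ and both ends fixed, compatibility θ_AC = θ_CB gives T_A·a = T_B·b, together with T_A + T_B = T₀.
T_A = T₀·b/(a+b) = 3850·709/1180 = 2313 N·m; T_B = 1537 N·m.

2310 N·m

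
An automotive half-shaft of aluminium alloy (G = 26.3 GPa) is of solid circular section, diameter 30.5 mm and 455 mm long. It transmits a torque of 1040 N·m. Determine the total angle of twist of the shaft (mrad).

212 mrad

J = πd⁴/32 = π(0.0305)⁴/32 = 8.496×10^-8 m⁴.
θ = T·L/(G·J) = 1040 × 0.455 / (26.3×10⁹ × 8.496×10^-8) = 0.2118 rad.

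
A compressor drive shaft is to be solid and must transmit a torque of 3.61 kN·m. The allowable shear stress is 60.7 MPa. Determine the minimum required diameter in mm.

67.2 mm

For a solid shaft τ_max = 16T/(πd³), so d = (16T/(π τ_allow))^(1/3) = (16·3610/(π·6.07×10^7))^(1/3) = 0.06716 m.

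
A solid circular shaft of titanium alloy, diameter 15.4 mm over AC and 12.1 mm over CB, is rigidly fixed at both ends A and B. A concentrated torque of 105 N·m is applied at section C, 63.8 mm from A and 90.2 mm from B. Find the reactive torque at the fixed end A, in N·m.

Compatibility: T_A·a/J_AC = T_B·b/J_CB with T_A + T_B = T₀.
J_AC = 5.52×10^-9 m⁴, J_CB = 2.10×10^-9 m⁴, so T_A = T₀·(J_AC/a)/((J_AC/a)+(J_CB/b)) = 82.71 N·m, T_B = 22.29 N·m.

82.7 N·m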